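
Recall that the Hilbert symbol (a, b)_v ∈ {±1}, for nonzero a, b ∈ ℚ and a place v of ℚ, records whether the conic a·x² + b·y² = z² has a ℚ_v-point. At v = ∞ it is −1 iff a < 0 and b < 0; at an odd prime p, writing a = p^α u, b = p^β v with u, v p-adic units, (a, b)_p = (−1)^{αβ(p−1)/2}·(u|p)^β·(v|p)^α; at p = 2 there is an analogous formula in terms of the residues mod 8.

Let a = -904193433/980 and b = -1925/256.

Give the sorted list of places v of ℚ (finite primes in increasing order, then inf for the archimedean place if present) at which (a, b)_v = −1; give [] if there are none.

Mod squares: a ≡ -85, b ≡ -77. Check v ∈ {∞, 2, 3, 5, 7, 11, 13, 17}.
v=2: v_2(a)=-2, v_2(b)=-8; units ≡ 3, 3 (mod 8); ε·ε+αω+βω = 1·1+-2·1+-8·1 ≡ 1  ⇒  (a,b)_2 = -1.
v=17: a=17^3·(≡14), b=17^0·(≡13) mod 17; (14|17)=-1, (13|17)=+1; (−1)^{3·0·8}·(-1)^0·(+1)^3 = +1.
v=13: a=13^2·(≡2), b=13^0·(≡10) mod 13; (2|13)=-1, (10|13)=+1; (−1)^{2·0·6}·(-1)^0·(+1)^2 = +1.
v=7: a=7^-2·(≡3), b=7^1·(≡3) mod 7; (3|7)=-1, (3|7)=-1; (−1)^{-2·1·3}·(-1)^1·(-1)^-2 = -1.
v=11: a=11^2·(≡1), b=11^1·(≡4) mod 11; (1|11)=+1, (4|11)=+1; (−1)^{2·1·5}·(+1)^1·(+1)^2 = +1.
v=5: a=5^-1·(≡2), b=5^2·(≡3) mod 5; (2|5)=-1, (3|5)=-1; (−1)^{-1·2·2}·(-1)^2·(-1)^-1 = -1.
v=3: a=3^2·(≡2), b=3^0·(≡1) mod 3; (2|3)=-1, (1|3)=+1; (−1)^{2·0·1}·(-1)^0·(+1)^2 = +1.
v=∞: -85 < 0 and -77 < 0  ⇒  (a,b)_∞ = -1.
|Ram(-85, -77)| = 4, even; anisotropic at {2, 5, 7, ∞}.

[2, 5, 7, inf]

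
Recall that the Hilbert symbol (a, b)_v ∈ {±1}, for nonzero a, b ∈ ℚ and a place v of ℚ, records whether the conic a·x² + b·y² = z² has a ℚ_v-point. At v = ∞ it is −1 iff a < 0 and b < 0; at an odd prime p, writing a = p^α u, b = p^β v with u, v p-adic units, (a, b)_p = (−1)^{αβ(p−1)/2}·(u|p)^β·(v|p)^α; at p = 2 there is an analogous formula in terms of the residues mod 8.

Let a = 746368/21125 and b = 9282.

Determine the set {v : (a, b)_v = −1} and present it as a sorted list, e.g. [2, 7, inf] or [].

[2, 3, 5, 13]

Mod squares: a ≡ 1190, b ≡ 9282. Check v ∈ {∞, 2, 3, 5, 7, 13, 17}.
v=3: a=3^0·(≡2), b=3^1·(≡1) mod 3; (2|3)=-1, (1|3)=+1; (−1)^{0·1·1}·(-1)^1·(+1)^0 = -1.
v=5: a=5^-3·(≡2), b=5^0·(≡2) mod 5; (2|5)=-1, (2|5)=-1; (−1)^{-3·0·2}·(-1)^0·(-1)^-3 = -1.
v=2: v_2(a)=7, v_2(b)=1; units ≡ 3, 1 (mod 8); ε·ε+αω+βω = 1·0+7·0+1·1 ≡ 1  ⇒  (a,b)_2 = -1.
v=∞: 1190 > 0 and 9282 > 0  ⇒  (a,b)_∞ = +1.
v=17: a=17^1·(≡4), b=17^1·(≡2) mod 17; (4|17)=+1, (2|17)=+1; (−1)^{1·1·8}·(+1)^1·(+1)^1 = +1.
v=13: a=13^-2·(≡8), b=13^1·(≡12) mod 13; (8|13)=-1, (12|13)=+1; (−1)^{-2·1·6}·(-1)^1·(+1)^-2 = -1.
v=7: a=7^3·(≡1), b=7^1·(≡3) mod 7; (1|7)=+1, (3|7)=-1; (−1)^{3·1·3}·(+1)^1·(-1)^3 = +1.
(1190, 9282 / ℚ) ramifies at {2, 3, 5, 13}: a division algebra.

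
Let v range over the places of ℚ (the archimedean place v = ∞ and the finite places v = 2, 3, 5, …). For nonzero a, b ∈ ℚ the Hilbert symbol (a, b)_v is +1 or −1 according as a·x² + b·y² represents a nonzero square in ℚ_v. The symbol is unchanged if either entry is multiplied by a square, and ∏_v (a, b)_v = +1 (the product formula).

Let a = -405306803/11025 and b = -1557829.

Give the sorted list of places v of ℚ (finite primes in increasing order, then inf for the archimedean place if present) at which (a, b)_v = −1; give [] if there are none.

[13, 17, 47, inf]

(a, b) ≡ (-27683, -1557829) mod (ℚ^×)²; places V = {2, 3, 5, 7, 11, 13, 17, 19, 31, 47, 53, ∞}.
(a,b)_47: α=1, u≡30; β=0, v≡33 (mod 47); (30|47)=-1, (33|47)=-1; sign (−1)^0·-1^0·-1^1 = -1.
(a,b)_17: α=0, u≡12; β=1, v≡10 (mod 17); (12|17)=-1, (10|17)=-1; sign (−1)^0·-1^1·-1^0 = -1.
(a,b)_3: α=-2, u≡1; β=0, v≡2 (mod 3); (1|3)=+1, (2|3)=-1; sign (−1)^0·+1^0·-1^-2 = +1.
(a,b)_19: α=1, u≡17; β=1, v≡13 (mod 19); (17|19)=+1, (13|19)=-1; sign (−1)^1·+1^1·-1^1 = +1.
(a,b)_13: α=0, u≡8; β=1, v≡1 (mod 13); (8|13)=-1, (1|13)=+1; sign (−1)^0·-1^1·+1^0 = -1.
(a,b)_∞: sgn(-27683)=−, sgn(-1557829)=−, so -1.
(a,b)_31: α=1, u≡12; β=0, v≡14 (mod 31); (12|31)=-1, (14|31)=+1; sign (−1)^0·-1^0·+1^1 = +1.
(a,b)_2: α=0, β=0; u≡5, v≡3 (mod 8); ε(u)ε(v)=0·1, αω(v)=0·1, βω(u)=0·1; sum ≡ 0  ⇒  +1.
(a,b)_53: α=0, u≡44; β=1, v≡22 (mod 53); (44|53)=+1, (22|53)=-1; sign (−1)^0·+1^1·-1^0 = +1.
(a,b)_7: α=-2, u≡1; β=1, v≡4 (mod 7); (1|7)=+1, (4|7)=+1; sign (−1)^0·+1^1·+1^-2 = +1.
(a,b)_11: α=4, u≡5; β=0, v≡2 (mod 11); (5|11)=+1, (2|11)=-1; sign (−1)^0·+1^0·-1^4 = +1.
(a,b)_5: α=-2, u≡2; β=0, v≡1 (mod 5); (2|5)=-1, (1|5)=+1; sign (−1)^0·-1^0·+1^-2 = +1.
|Ram(-27683, -1557829)| = 4, even; anisotropic at {13, 17, 47, ∞}.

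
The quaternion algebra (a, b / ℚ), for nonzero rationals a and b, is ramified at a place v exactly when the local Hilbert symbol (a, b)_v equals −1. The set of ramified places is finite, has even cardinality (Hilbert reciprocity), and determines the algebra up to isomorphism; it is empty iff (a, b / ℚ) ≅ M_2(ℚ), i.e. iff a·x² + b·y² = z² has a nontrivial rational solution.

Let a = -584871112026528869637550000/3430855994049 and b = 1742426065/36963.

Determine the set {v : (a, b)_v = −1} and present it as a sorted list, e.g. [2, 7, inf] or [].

[3, 17]

Mod squares: a ≡ -20995, b ≡ 6555. Check v ∈ {∞, 2, 3, 5, 7, 11, 13, 17, 19, 23, 37, 41, 47}.
v=47: a=47^4·(≡18), b=47^2·(≡44) mod 47; (18|47)=+1, (44|47)=-1; (−1)^{4·2·23}·(+1)^2·(-1)^4 = +1.
v=2: v_2(a)=4, v_2(b)=0; units ≡ 5, 3 (mod 8); ε·ε+αω+βω = 0·1+4·1+0·1 ≡ 0  ⇒  (a,b)_2 = +1.
v=13: a=13^3·(≡1), b=13^0·(≡4) mod 13; (1|13)=+1, (4|13)=+1; (−1)^{3·0·6}·(+1)^0·(+1)^3 = +1.
v=23: a=23^2·(≡8), b=23^1·(≡1) mod 23; (8|23)=+1, (1|23)=+1; (−1)^{2·1·11}·(+1)^1·(+1)^2 = +1.
v=37: a=37^-4·(≡11), b=37^-2·(≡32) mod 37; (11|37)=+1, (32|37)=-1; (−1)^{-4·-2·18}·(+1)^-2·(-1)^-4 = +1.
v=11: a=11^-2·(≡4), b=11^0·(≡2) mod 11; (4|11)=+1, (2|11)=-1; (−1)^{-2·0·5}·(+1)^0·(-1)^-2 = +1.
v=41: a=41^-2·(≡38), b=41^0·(≡33) mod 41; (38|41)=-1, (33|41)=+1; (−1)^{-2·0·20}·(-1)^0·(+1)^-2 = +1.
v=∞: -20995 < 0 and 6555 > 0  ⇒  (a,b)_∞ = +1.
v=7: a=7^2·(≡5), b=7^0·(≡3) mod 7; (5|7)=-1, (3|7)=-1; (−1)^{2·0·3}·(-1)^0·(-1)^2 = +1.
v=5: a=5^5·(≡1), b=5^1·(≡1) mod 5; (1|5)=+1, (1|5)=+1; (−1)^{5·1·2}·(+1)^1·(+1)^5 = +1.
v=3: a=3^-2·(≡2), b=3^-3·(≡1) mod 3; (2|3)=-1, (1|3)=+1; (−1)^{-2·-3·1}·(-1)^-3·(+1)^-2 = -1.
v=19: a=19^5·(≡1), b=19^3·(≡3) mod 19; (1|19)=+1, (3|19)=-1; (−1)^{5·3·9}·(+1)^3·(-1)^5 = +1.
v=17: a=17^1·(≡5), b=17^0·(≡3) mod 17; (5|17)=-1, (3|17)=-1; (−1)^{1·0·8}·(-1)^0·(-1)^1 = -1.
|Ram(-20995, 6555)| = 2, even; anisotropic at {3, 17}.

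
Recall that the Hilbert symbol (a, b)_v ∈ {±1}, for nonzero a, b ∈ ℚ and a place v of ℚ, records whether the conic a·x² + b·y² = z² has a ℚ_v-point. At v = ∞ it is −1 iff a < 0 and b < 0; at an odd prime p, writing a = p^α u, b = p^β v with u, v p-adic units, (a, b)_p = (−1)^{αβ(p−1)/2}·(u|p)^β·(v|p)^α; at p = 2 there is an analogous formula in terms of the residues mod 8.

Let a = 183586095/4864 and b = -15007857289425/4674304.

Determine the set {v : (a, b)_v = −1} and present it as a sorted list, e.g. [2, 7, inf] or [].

[5, 13]

Mod squares: a ≡ 1045, b ≡ -5187. Check v ∈ {∞, 2, 3, 5, 7, 11, 13, 19, 29, 31}.
v=11: a=11^1·(≡8), b=11^2·(≡5) mod 11; (8|11)=-1, (5|11)=+1; (−1)^{1·2·5}·(-1)^2·(+1)^1 = +1.
v=5: a=5^1·(≡1), b=5^2·(≡2) mod 5; (1|5)=+1, (2|5)=-1; (−1)^{1·2·2}·(+1)^2·(-1)^1 = -1.
v=∞: 1045 > 0 and -5187 < 0  ⇒  (a,b)_∞ = +1.
v=29: a=29^2·(≡13), b=29^2·(≡28) mod 29; (13|29)=+1, (28|29)=+1; (−1)^{2·2·14}·(+1)^2·(+1)^2 = +1.
v=3: a=3^4·(≡1), b=3^3·(≡2) mod 3; (1|3)=+1, (2|3)=-1; (−1)^{4·3·1}·(+1)^3·(-1)^4 = +1.
v=19: a=19^-1·(≡17), b=19^-1·(≡18) mod 19; (17|19)=+1, (18|19)=-1; (−1)^{-1·-1·9}·(+1)^-1·(-1)^-1 = +1.
v=31: a=31^0·(≡30), b=31^-2·(≡22) mod 31; (30|31)=-1, (22|31)=-1; (−1)^{0·-2·15}·(-1)^-2·(-1)^0 = +1.
v=2: v_2(a)=-8, v_2(b)=-8; units ≡ 5, 5 (mod 8); ε·ε+αω+βω = 0·0+-8·1+-8·1 ≡ 0  ⇒  (a,b)_2 = +1.
v=13: a=13^0·(≡2), b=13^1·(≡10) mod 13; (2|13)=-1, (10|13)=+1; (−1)^{0·1·6}·(-1)^1·(+1)^0 = -1.
v=7: a=7^2·(≡4), b=7^5·(≡4) mod 7; (4|7)=+1, (4|7)=+1; (−1)^{2·5·3}·(+1)^5·(+1)^2 = +1.
(1045, -5187 / ℚ) ramifies at {5, 13}: a division algebra.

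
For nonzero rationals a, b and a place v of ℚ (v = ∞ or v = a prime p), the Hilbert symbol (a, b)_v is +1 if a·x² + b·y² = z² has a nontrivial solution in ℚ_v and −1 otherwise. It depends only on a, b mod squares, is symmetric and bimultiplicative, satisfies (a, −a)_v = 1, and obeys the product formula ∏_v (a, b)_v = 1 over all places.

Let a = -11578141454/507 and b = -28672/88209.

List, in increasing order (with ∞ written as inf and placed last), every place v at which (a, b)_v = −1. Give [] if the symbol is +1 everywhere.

(a, b) ≡ (-100122, -7) mod (ℚ^×)²; places V = {2, 3, 7, 11, 13, 19, 31, 37, 41, ∞}.
(a,b)_13: α=-2, u≡10; β=0, v≡8 (mod 13); (10|13)=+1, (8|13)=-1; sign (−1)^0·+1^0·-1^-2 = +1.
(a,b)_37: α=1, u≡35; β=0, v≡3 (mod 37); (35|37)=-1, (3|37)=+1; sign (−1)^0·-1^0·+1^1 = +1.
(a,b)_31: α=2, u≡18; β=0, v≡29 (mod 31); (18|31)=+1, (29|31)=-1; sign (−1)^0·+1^0·-1^2 = +1.
(a,b)_3: α=-1, u≡1; β=-6, v≡2 (mod 3); (1|3)=+1, (2|3)=-1; sign (−1)^0·+1^-6·-1^-1 = -1.
(a,b)_41: α=1, u≡8; β=0, v≡38 (mod 41); (8|41)=+1, (38|41)=-1; sign (−1)^0·+1^0·-1^1 = -1.
(a,b)_19: α=2, u≡12; β=0, v≡12 (mod 19); (12|19)=-1, (12|19)=-1; sign (−1)^0·-1^0·-1^2 = +1.
(a,b)_2: α=1, β=12; u≡3, v≡1 (mod 8); ε(u)ε(v)=1·0, αω(v)=1·0, βω(u)=12·1; sum ≡ 0  ⇒  +1.
(a,b)_∞: sgn(-100122)=−, sgn(-7)=−, so -1.
(a,b)_11: α=1, u≡6; β=-2, v≡9 (mod 11); (6|11)=-1, (9|11)=+1; sign (−1)^0·-1^-2·+1^1 = +1.
(a,b)_7: α=0, u≡3; β=1, v≡3 (mod 7); (3|7)=-1, (3|7)=-1; sign (−1)^0·-1^1·-1^0 = -1.
Ram(-100122, -7) = {3, 7, 41, ∞}; no ℚ_3-point on the conic.

[3, 7, 41, inf]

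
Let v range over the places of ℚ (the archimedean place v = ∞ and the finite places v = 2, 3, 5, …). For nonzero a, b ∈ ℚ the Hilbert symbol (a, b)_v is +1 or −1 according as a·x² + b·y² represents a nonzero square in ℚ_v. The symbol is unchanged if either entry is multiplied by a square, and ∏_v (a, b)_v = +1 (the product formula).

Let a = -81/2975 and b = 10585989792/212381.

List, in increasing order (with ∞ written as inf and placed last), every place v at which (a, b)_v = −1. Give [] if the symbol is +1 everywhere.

[13, 17]

(a, b) ≡ (-119, 9282) mod (ℚ^×)²; places V = {2, 3, 5, 7, 13, 17, 31, ∞}.
(a,b)_∞: sgn(-119)=−, sgn(9282)=+, so +1.
(a,b)_7: α=-1, u≡2; β=5, v≡3 (mod 7); (2|7)=+1, (3|7)=-1; sign (−1)^1·+1^5·-1^-1 = +1.
(a,b)_5: α=-2, u≡1; β=0, v≡2 (mod 5); (1|5)=+1, (2|5)=-1; sign (−1)^0·+1^0·-1^-2 = +1.
(a,b)_2: α=0, β=5; u≡1, v≡1 (mod 8); ε(u)ε(v)=0·0, αω(v)=0·0, βω(u)=5·0; sum ≡ 0  ⇒  +1.
(a,b)_17: α=-1, u≡11; β=-1, v≡1 (mod 17); (11|17)=-1, (1|17)=+1; sign (−1)^0·-1^-1·+1^-1 = -1.
(a,b)_13: α=0, u≡8; β=-1, v≡3 (mod 13); (8|13)=-1, (3|13)=+1; sign (−1)^0·-1^-1·+1^0 = -1.
(a,b)_3: α=4, u≡1; β=9, v≡1 (mod 3); (1|3)=+1, (1|3)=+1; sign (−1)^0·+1^9·+1^4 = +1.
(a,b)_31: α=0, u≡19; β=-2, v≡13 (mod 31); (19|31)=+1, (13|31)=-1; sign (−1)^0·+1^-2·-1^0 = +1.
Ram(-119, 9282) = {13, 17}; no ℚ_13-point on the conic.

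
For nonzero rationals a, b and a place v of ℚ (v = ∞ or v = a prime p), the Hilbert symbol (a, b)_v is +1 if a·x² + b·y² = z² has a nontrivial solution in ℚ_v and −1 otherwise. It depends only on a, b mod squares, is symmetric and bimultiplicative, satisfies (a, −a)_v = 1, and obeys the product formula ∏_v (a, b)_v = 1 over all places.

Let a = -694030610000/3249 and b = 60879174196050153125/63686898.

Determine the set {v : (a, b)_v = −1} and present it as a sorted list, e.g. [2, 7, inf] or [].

Mod squares: a ≡ -29, b ≡ 64090. Check v ∈ {∞, 2, 3, 5, 7, 11, 13, 17, 19, 23, 29}.
v=7: a=7^2·(≡6), b=7^6·(≡6) mod 7; (6|7)=-1, (6|7)=-1; (−1)^{2·6·3}·(-1)^6·(-1)^2 = +1.
v=3: a=3^-2·(≡1), b=3^-6·(≡1) mod 3; (1|3)=+1, (1|3)=+1; (−1)^{-2·-6·1}·(+1)^-6·(+1)^-2 = +1.
v=∞: -29 < 0 and 64090 > 0  ⇒  (a,b)_∞ = +1.
v=23: a=23^0·(≡19), b=23^2·(≡9) mod 23; (19|23)=-1, (9|23)=+1; (−1)^{0·2·11}·(-1)^2·(+1)^0 = +1.
v=5: a=5^4·(≡1), b=5^5·(≡3) mod 5; (1|5)=+1, (3|5)=-1; (−1)^{4·5·2}·(+1)^5·(-1)^4 = +1.
v=13: a=13^2·(≡10), b=13^3·(≡9) mod 13; (10|13)=+1, (9|13)=+1; (−1)^{2·3·6}·(+1)^3·(+1)^2 = +1.
v=11: a=11^0·(≡5), b=11^-2·(≡5) mod 11; (5|11)=+1, (5|11)=+1; (−1)^{0·-2·5}·(+1)^-2·(+1)^0 = +1.
v=29: a=29^1·(≡7), b=29^1·(≡25) mod 29; (7|29)=+1, (25|29)=+1; (−1)^{1·1·14}·(+1)^1·(+1)^1 = +1.
v=2: v_2(a)=4, v_2(b)=-1; units ≡ 3, 5 (mod 8); ε·ε+αω+βω = 1·0+4·1+-1·1 ≡ 1  ⇒  (a,b)_2 = -1.
v=17: a=17^2·(≡3), b=17^3·(≡13) mod 17; (3|17)=-1, (13|17)=+1; (−1)^{2·3·8}·(-1)^3·(+1)^2 = -1.
v=19: a=19^-2·(≡4), b=19^-2·(≡14) mod 19; (4|19)=+1, (14|19)=-1; (−1)^{-2·-2·9}·(+1)^-2·(-1)^-2 = +1.
|Ram(-29, 64090)| = 2, even; anisotropic at {2, 17}.

[2, 17]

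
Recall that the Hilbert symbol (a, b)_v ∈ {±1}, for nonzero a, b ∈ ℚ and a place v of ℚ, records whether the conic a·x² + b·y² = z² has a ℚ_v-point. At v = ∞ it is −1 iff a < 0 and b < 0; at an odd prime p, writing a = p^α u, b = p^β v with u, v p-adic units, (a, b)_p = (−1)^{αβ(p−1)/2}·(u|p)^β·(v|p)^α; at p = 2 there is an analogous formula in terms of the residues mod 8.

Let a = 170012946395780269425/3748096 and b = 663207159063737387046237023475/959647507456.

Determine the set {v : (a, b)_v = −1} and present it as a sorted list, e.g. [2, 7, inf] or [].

Mod squares: a ≡ 1073, b ≡ 141491. Check v ∈ {∞, 2, 3, 5, 7, 11, 17, 23, 29, 37, 41}.
v=7: a=7^6·(≡2), b=7^11·(≡1) mod 7; (2|7)=+1, (1|7)=+1; (−1)^{6·11·3}·(+1)^11·(+1)^6 = +1.
v=3: a=3^4·(≡2), b=3^6·(≡2) mod 3; (2|3)=-1, (2|3)=-1; (−1)^{4·6·1}·(-1)^6·(-1)^4 = +1.
v=41: a=41^2·(≡29), b=41^3·(≡29) mod 41; (29|41)=-1, (29|41)=-1; (−1)^{2·3·20}·(-1)^3·(-1)^2 = -1.
v=23: a=23^0·(≡20), b=23^-2·(≡6) mod 23; (20|23)=-1, (6|23)=+1; (−1)^{0·-2·11}·(-1)^-2·(+1)^0 = +1.
v=2: v_2(a)=-8, v_2(b)=-10; units ≡ 1, 3 (mod 8); ε·ε+αω+βω = 0·1+-8·1+-10·0 ≡ 0  ⇒  (a,b)_2 = +1.
v=11: a=11^-4·(≡2), b=11^-6·(≡5) mod 11; (2|11)=-1, (5|11)=+1; (−1)^{-4·-6·5}·(-1)^-6·(+1)^-4 = +1.
v=∞: 1073 > 0 and 141491 > 0  ⇒  (a,b)_∞ = +1.
v=29: a=29^1·(≡19), b=29^1·(≡13) mod 29; (19|29)=-1, (13|29)=+1; (−1)^{1·1·14}·(-1)^1·(+1)^1 = -1.
v=17: a=17^2·(≡8), b=17^3·(≡11) mod 17; (8|17)=+1, (11|17)=-1; (−1)^{2·3·8}·(+1)^3·(-1)^2 = +1.
v=5: a=5^2·(≡2), b=5^2·(≡4) mod 5; (2|5)=-1, (4|5)=+1; (−1)^{2·2·2}·(-1)^2·(+1)^2 = +1.
v=37: a=37^3·(≡2), b=37^4·(≡21) mod 37; (2|37)=-1, (21|37)=+1; (−1)^{3·4·18}·(-1)^4·(+1)^3 = +1.
Ram(1073, 141491) = {29, 41}; no ℚ_29-point on the conic.

[29, 41]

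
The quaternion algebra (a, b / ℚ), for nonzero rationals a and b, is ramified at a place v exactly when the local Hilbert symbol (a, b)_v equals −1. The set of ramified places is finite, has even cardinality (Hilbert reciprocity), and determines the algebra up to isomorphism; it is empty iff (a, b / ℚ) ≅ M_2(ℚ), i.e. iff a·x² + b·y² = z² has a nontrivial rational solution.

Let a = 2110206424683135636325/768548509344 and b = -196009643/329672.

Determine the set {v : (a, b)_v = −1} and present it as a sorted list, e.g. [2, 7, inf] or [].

[2, 7]

Mod squares: a ≡ 2002, b ≡ -646. Check v ∈ {∞, 2, 3, 5, 7, 11, 13, 17, 19, 29, 41}.
v=3: a=3^-2·(≡1), b=3^0·(≡2) mod 3; (1|3)=+1, (2|3)=-1; (−1)^{-2·0·1}·(+1)^0·(-1)^-2 = +1.
v=5: a=5^2·(≡2), b=5^0·(≡1) mod 5; (2|5)=-1, (1|5)=+1; (−1)^{2·0·2}·(-1)^0·(+1)^2 = +1.
v=11: a=11^-1·(≡6), b=11^0·(≡3) mod 11; (6|11)=-1, (3|11)=+1; (−1)^{-1·0·5}·(-1)^0·(+1)^-1 = +1.
v=17: a=17^2·(≡9), b=17^1·(≡2) mod 17; (9|17)=+1, (2|17)=+1; (−1)^{2·1·8}·(+1)^1·(+1)^2 = +1.
v=41: a=41^4·(≡22), b=41^2·(≡9) mod 41; (22|41)=-1, (9|41)=+1; (−1)^{4·2·20}·(-1)^2·(+1)^4 = +1.
v=13: a=13^3·(≡7), b=13^0·(≡3) mod 13; (7|13)=-1, (3|13)=+1; (−1)^{3·0·6}·(-1)^0·(+1)^3 = +1.
v=2: v_2(a)=-5, v_2(b)=-3; units ≡ 1, 5 (mod 8); ε·ε+αω+βω = 0·0+-5·1+-3·0 ≡ 1  ⇒  (a,b)_2 = -1.
v=29: a=29^-4·(≡6), b=29^-2·(≡17) mod 29; (6|29)=+1, (17|29)=-1; (−1)^{-4·-2·14}·(+1)^-2·(-1)^-4 = +1.
v=7: a=7^-3·(≡5), b=7^-2·(≡3) mod 7; (5|7)=-1, (3|7)=-1; (−1)^{-3·-2·3}·(-1)^-2·(-1)^-3 = -1.
v=19: a=19^6·(≡9), b=19^3·(≡6) mod 19; (9|19)=+1, (6|19)=+1; (−1)^{6·3·9}·(+1)^3·(+1)^6 = +1.
v=∞: 2002 > 0 and -646 < 0  ⇒  (a,b)_∞ = +1.
|Ram(2002, -646)| = 2, even; anisotropic at {2, 7}.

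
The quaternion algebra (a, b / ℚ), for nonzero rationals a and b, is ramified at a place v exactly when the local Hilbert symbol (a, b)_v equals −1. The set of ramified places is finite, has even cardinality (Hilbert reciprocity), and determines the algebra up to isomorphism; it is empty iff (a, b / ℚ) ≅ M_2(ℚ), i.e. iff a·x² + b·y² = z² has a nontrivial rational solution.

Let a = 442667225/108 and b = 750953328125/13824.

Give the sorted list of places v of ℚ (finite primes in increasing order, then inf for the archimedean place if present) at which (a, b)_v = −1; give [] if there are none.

[7, 13]

(a, b) ≡ (3003, 16302) mod (ℚ^×)²; places V = {2, 3, 5, 7, 11, 13, 19, ∞}.
(a,b)_2: α=-2, β=-9; u≡3, v≡7 (mod 8); ε(u)ε(v)=1·1, αω(v)=-2·0, βω(u)=-9·1; sum ≡ 0  ⇒  +1.
(a,b)_19: α=2, u≡9; β=3, v≡13 (mod 19); (9|19)=+1, (13|19)=-1; sign (−1)^0·+1^3·-1^2 = +1.
(a,b)_11: α=1, u≡1; β=1, v≡10 (mod 11); (1|11)=+1, (10|11)=-1; sign (−1)^1·+1^1·-1^1 = +1.
(a,b)_3: α=-3, u≡2; β=-3, v≡1 (mod 3); (2|3)=-1, (1|3)=+1; sign (−1)^1·-1^-3·+1^-3 = +1.
(a,b)_13: α=1, u≡12; β=1, v≡6 (mod 13); (12|13)=+1, (6|13)=-1; sign (−1)^0·+1^1·-1^1 = -1.
(a,b)_7: α=3, u≡2; β=2, v≡3 (mod 7); (2|7)=+1, (3|7)=-1; sign (−1)^0·+1^2·-1^3 = -1.
(a,b)_5: α=2, u≡3; β=6, v≡2 (mod 5); (3|5)=-1, (2|5)=-1; sign (−1)^0·-1^6·-1^2 = +1.
(a,b)_∞: sgn(3003)=+, sgn(16302)=+, so +1.
|Ram(3003, 16302)| = 2, even; anisotropic at {7, 13}.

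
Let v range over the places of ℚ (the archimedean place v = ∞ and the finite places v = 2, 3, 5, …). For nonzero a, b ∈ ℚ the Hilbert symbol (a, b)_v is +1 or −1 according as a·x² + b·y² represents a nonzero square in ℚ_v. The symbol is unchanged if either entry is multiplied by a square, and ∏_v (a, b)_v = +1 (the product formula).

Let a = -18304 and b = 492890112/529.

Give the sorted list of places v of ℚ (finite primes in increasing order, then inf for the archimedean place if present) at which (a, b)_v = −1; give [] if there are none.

[2, 11, 13, 17]

(a, b) ≡ (-286, 442) mod (ℚ^×)²; places V = {2, 3, 11, 13, 17, 23, ∞}.
(a,b)_11: α=1, u≡8; β=2, v≡7 (mod 11); (8|11)=-1, (7|11)=-1; sign (−1)^0·-1^2·-1^1 = -1.
(a,b)_∞: sgn(-286)=−, sgn(442)=+, so +1.
(a,b)_23: α=0, u≡4; β=-2, v≡20 (mod 23); (4|23)=+1, (20|23)=-1; sign (−1)^0·+1^-2·-1^0 = +1.
(a,b)_17: α=0, u≡5; β=1, v≡1 (mod 17); (5|17)=-1, (1|17)=+1; sign (−1)^0·-1^1·+1^0 = -1.
(a,b)_3: α=0, u≡2; β=2, v≡1 (mod 3); (2|3)=-1, (1|3)=+1; sign (−1)^0·-1^2·+1^0 = +1.
(a,b)_13: α=1, u≡9; β=1, v≡8 (mod 13); (9|13)=+1, (8|13)=-1; sign (−1)^0·+1^1·-1^1 = -1.
(a,b)_2: α=7, β=11; u≡1, v≡5 (mod 8); ε(u)ε(v)=0·0, αω(v)=7·1, βω(u)=11·0; sum ≡ 1  ⇒  -1.
(-286, 442 / ℚ) ramifies at {2, 11, 13, 17}: a division algebra.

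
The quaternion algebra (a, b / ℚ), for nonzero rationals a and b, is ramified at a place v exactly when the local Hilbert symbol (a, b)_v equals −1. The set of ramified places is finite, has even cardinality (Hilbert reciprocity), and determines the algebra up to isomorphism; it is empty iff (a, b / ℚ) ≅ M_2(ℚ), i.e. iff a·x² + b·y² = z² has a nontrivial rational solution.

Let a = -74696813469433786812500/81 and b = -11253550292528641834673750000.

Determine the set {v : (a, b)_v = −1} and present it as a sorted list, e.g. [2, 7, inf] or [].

[11, 31, 41, 43, 47, inf]

Mod squares: a ≡ -19985669, b ≡ -184295. Check v ∈ {∞, 2, 3, 5, 11, 29, 31, 41, 43, 47}.
v=43: a=43^3·(≡14), b=43^4·(≡37) mod 43; (14|43)=+1, (37|43)=-1; (−1)^{3·4·21}·(+1)^4·(-1)^3 = -1.
v=∞: -19985669 < 0 and -184295 < 0  ⇒  (a,b)_∞ = -1.
v=5: a=5^6·(≡4), b=5^7·(≡1) mod 5; (4|5)=+1, (1|5)=+1; (−1)^{6·7·2}·(+1)^7·(+1)^6 = +1.
v=31: a=31^1·(≡4), b=31^1·(≡28) mod 31; (4|31)=+1, (28|31)=+1; (−1)^{1·1·15}·(+1)^1·(+1)^1 = -1.
v=2: v_2(a)=2, v_2(b)=4; units ≡ 3, 1 (mod 8); ε·ε+αω+βω = 1·0+2·0+4·1 ≡ 0  ⇒  (a,b)_2 = +1.
v=47: a=47^3·(≡23), b=47^4·(≡23) mod 47; (23|47)=-1, (23|47)=-1; (−1)^{3·4·23}·(-1)^4·(-1)^3 = -1.
v=29: a=29^1·(≡13), b=29^1·(≡7) mod 29; (13|29)=+1, (7|29)=+1; (−1)^{1·1·14}·(+1)^1·(+1)^1 = +1.
v=41: a=41^0·(≡38), b=41^1·(≡17) mod 41; (38|41)=-1, (17|41)=-1; (−1)^{0·1·20}·(-1)^1·(-1)^0 = -1.
v=11: a=11^5·(≡2), b=11^4·(≡10) mod 11; (2|11)=-1, (10|11)=-1; (−1)^{5·4·5}·(-1)^4·(-1)^5 = -1.
v=3: a=3^-4·(≡1), b=3^0·(≡1) mod 3; (1|3)=+1, (1|3)=+1; (−1)^{-4·0·1}·(+1)^0·(+1)^-4 = +1.
|Ram(-19985669, -184295)| = 6, even; anisotropic at {11, 31, 41, 43, 47, ∞}.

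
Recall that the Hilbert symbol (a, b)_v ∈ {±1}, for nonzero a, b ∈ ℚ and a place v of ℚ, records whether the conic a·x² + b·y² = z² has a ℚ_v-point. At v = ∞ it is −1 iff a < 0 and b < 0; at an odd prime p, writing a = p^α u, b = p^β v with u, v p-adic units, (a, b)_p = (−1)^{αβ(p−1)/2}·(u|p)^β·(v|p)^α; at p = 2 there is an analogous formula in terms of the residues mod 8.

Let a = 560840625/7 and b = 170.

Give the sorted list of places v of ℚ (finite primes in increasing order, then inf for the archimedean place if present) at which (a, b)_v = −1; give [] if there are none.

[3, 5]

Mod squares: a ≡ 2415, b ≡ 170. Check v ∈ {∞, 2, 3, 5, 7, 17, 23}.
v=5: a=5^5·(≡2), b=5^1·(≡4) mod 5; (2|5)=-1, (4|5)=+1; (−1)^{5·1·2}·(-1)^1·(+1)^5 = -1.
v=3: a=3^3·(≡1), b=3^0·(≡2) mod 3; (1|3)=+1, (2|3)=-1; (−1)^{3·0·1}·(+1)^0·(-1)^3 = -1.
v=2: v_2(a)=0, v_2(b)=1; units ≡ 7, 5 (mod 8); ε·ε+αω+βω = 1·0+0·1+1·0 ≡ 0  ⇒  (a,b)_2 = +1.
v=∞: 2415 > 0 and 170 > 0  ⇒  (a,b)_∞ = +1.
v=23: a=23^1·(≡4), b=23^0·(≡9) mod 23; (4|23)=+1, (9|23)=+1; (−1)^{1·0·11}·(+1)^0·(+1)^1 = +1.
v=17: a=17^2·(≡1), b=17^1·(≡10) mod 17; (1|17)=+1, (10|17)=-1; (−1)^{2·1·8}·(+1)^1·(-1)^2 = +1.
v=7: a=7^-1·(≡2), b=7^0·(≡2) mod 7; (2|7)=+1, (2|7)=+1; (−1)^{-1·0·3}·(+1)^0·(+1)^-1 = +1.
|Ram(2415, 170)| = 2, even; anisotropic at {3, 5}.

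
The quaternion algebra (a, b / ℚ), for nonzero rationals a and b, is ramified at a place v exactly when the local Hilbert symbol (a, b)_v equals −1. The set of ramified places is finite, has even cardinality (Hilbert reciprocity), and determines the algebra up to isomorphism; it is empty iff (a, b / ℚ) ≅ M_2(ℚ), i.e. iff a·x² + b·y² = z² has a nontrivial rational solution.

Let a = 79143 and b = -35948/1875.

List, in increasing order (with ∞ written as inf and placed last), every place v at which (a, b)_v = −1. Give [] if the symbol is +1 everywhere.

[2, 19]

(a, b) ≡ (79143, -26961) mod (ℚ^×)²; places V = {2, 3, 5, 11, 19, 23, 31, 37, 43, ∞}.
(a,b)_5: α=0, u≡3; β=-4, v≡4 (mod 5); (3|5)=-1, (4|5)=+1; sign (−1)^0·-1^-4·+1^0 = +1.
(a,b)_31: α=1, u≡11; β=0, v≡7 (mod 31); (11|31)=-1, (7|31)=+1; sign (−1)^0·-1^0·+1^1 = +1.
(a,b)_23: α=1, u≡14; β=0, v≡2 (mod 23); (14|23)=-1, (2|23)=+1; sign (−1)^0·-1^0·+1^1 = +1.
(a,b)_19: α=0, u≡8; β=1, v≡5 (mod 19); (8|19)=-1, (5|19)=+1; sign (−1)^0·-1^1·+1^0 = -1.
(a,b)_43: α=0, u≡23; β=1, v≡34 (mod 43); (23|43)=+1, (34|43)=-1; sign (−1)^0·+1^1·-1^0 = +1.
(a,b)_2: α=0, β=2; u≡7, v≡7 (mod 8); ε(u)ε(v)=1·1, αω(v)=0·0, βω(u)=2·0; sum ≡ 1  ⇒  -1.
(a,b)_3: α=1, u≡2; β=-1, v≡1 (mod 3); (2|3)=-1, (1|3)=+1; sign (−1)^1·-1^-1·+1^1 = +1.
(a,b)_11: α=0, u≡9; β=1, v≡2 (mod 11); (9|11)=+1, (2|11)=-1; sign (−1)^0·+1^1·-1^0 = +1.
(a,b)_37: α=1, u≡30; β=0, v≡11 (mod 37); (30|37)=+1, (11|37)=+1; sign (−1)^0·+1^0·+1^1 = +1.
(a,b)_∞: sgn(79143)=+, sgn(-26961)=−, so +1.
|Ram(79143, -26961)| = 2, even; anisotropic at {2, 19}.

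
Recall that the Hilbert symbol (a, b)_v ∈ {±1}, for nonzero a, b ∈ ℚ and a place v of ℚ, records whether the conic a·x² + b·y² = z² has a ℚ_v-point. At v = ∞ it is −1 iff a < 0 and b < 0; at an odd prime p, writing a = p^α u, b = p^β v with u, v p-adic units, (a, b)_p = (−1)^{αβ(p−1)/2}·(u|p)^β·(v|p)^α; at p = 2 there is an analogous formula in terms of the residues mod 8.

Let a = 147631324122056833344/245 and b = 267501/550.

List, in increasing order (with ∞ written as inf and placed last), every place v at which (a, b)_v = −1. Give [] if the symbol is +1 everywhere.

[3, 5, 11, 19]

Mod squares: a ≡ 230945, b ≡ 16302. Check v ∈ {∞, 2, 3, 5, 7, 11, 13, 17, 19}.
v=17: a=17^5·(≡16), b=17^0·(≡1) mod 17; (16|17)=+1, (1|17)=+1; (−1)^{5·0·8}·(+1)^0·(+1)^5 = +1.
v=∞: 230945 > 0 and 16302 > 0  ⇒  (a,b)_∞ = +1.
v=13: a=13^3·(≡2), b=13^1·(≡6) mod 13; (2|13)=-1, (6|13)=-1; (−1)^{3·1·6}·(-1)^1·(-1)^3 = +1.
v=5: a=5^-1·(≡1), b=5^-2·(≡3) mod 5; (1|5)=+1, (3|5)=-1; (−1)^{-1·-2·2}·(+1)^-2·(-1)^-1 = -1.
v=2: v_2(a)=6, v_2(b)=-1; units ≡ 1, 7 (mod 8); ε·ε+αω+βω = 0·1+6·0+-1·0 ≡ 0  ⇒  (a,b)_2 = +1.
v=7: a=7^-2·(≡4), b=7^0·(≡6) mod 7; (4|7)=+1, (6|7)=-1; (−1)^{-2·0·3}·(+1)^0·(-1)^-2 = +1.
v=11: a=11^3·(≡7), b=11^-1·(≡6) mod 11; (7|11)=-1, (6|11)=-1; (−1)^{3·-1·5}·(-1)^-1·(-1)^3 = -1.
v=19: a=19^3·(≡13), b=19^3·(≡18) mod 19; (13|19)=-1, (18|19)=-1; (−1)^{3·3·9}·(-1)^3·(-1)^3 = -1.
v=3: a=3^4·(≡2), b=3^1·(≡1) mod 3; (2|3)=-1, (1|3)=+1; (−1)^{4·1·1}·(-1)^1·(+1)^4 = -1.
|Ram(230945, 16302)| = 4, even; anisotropic at {3, 5, 11, 19}.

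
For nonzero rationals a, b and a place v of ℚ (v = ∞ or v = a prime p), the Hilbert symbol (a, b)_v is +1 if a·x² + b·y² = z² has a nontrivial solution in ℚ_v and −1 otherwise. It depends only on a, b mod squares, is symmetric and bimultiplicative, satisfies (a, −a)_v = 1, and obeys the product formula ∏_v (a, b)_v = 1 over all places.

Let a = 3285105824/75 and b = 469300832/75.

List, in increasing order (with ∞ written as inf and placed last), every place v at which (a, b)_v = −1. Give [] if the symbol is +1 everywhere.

[3, 7]

(a, b) ≡ (1518, 10626) mod (ℚ^×)²; places V = {2, 3, 5, 7, 11, 13, 23, ∞}.
(a,b)_5: α=-2, u≡3; β=-2, v≡4 (mod 5); (3|5)=-1, (4|5)=+1; sign (−1)^0·-1^-2·+1^-2 = +1.
(a,b)_23: α=1, u≡15; β=1, v≡12 (mod 23); (15|23)=-1, (12|23)=+1; sign (−1)^1·-1^1·+1^1 = +1.
(a,b)_∞: sgn(1518)=+, sgn(10626)=+, so +1.
(a,b)_3: α=-1, u≡2; β=-1, v≡2 (mod 3); (2|3)=-1, (2|3)=-1; sign (−1)^1·-1^-1·-1^-1 = -1.
(a,b)_2: α=5, β=5; u≡7, v≡1 (mod 8); ε(u)ε(v)=1·0, αω(v)=5·0, βω(u)=5·0; sum ≡ 0  ⇒  +1.
(a,b)_7: α=4, u≡5; β=3, v≡5 (mod 7); (5|7)=-1, (5|7)=-1; sign (−1)^0·-1^3·-1^4 = -1.
(a,b)_13: α=2, u≡9; β=2, v≡5 (mod 13); (9|13)=+1, (5|13)=-1; sign (−1)^0·+1^2·-1^2 = +1.
(a,b)_11: α=1, u≡6; β=1, v≡4 (mod 11); (6|11)=-1, (4|11)=+1; sign (−1)^1·-1^1·+1^1 = +1.
|Ram(1518, 10626)| = 2, even; anisotropic at {3, 7}.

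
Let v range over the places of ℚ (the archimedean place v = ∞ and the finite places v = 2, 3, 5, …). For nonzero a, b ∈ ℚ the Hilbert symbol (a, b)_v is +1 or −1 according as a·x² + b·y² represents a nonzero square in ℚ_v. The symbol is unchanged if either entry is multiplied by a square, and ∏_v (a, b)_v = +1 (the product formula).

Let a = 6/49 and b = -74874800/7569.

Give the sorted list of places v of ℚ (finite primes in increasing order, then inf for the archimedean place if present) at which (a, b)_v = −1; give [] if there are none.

Mod squares: a ≡ 6, b ≡ -1547. Check v ∈ {∞, 2, 3, 5, 7, 11, 13, 17, 29}.
v=3: a=3^1·(≡2), b=3^-2·(≡1) mod 3; (2|3)=-1, (1|3)=+1; (−1)^{1·-2·1}·(-1)^-2·(+1)^1 = +1.
v=7: a=7^-2·(≡6), b=7^1·(≡3) mod 7; (6|7)=-1, (3|7)=-1; (−1)^{-2·1·3}·(-1)^1·(-1)^-2 = -1.
v=13: a=13^0·(≡11), b=13^1·(≡8) mod 13; (11|13)=-1, (8|13)=-1; (−1)^{0·1·6}·(-1)^1·(-1)^0 = -1.
v=17: a=17^0·(≡14), b=17^1·(≡7) mod 17; (14|17)=-1, (7|17)=-1; (−1)^{0·1·8}·(-1)^1·(-1)^0 = -1.
v=29: a=29^0·(≡9), b=29^-2·(≡14) mod 29; (9|29)=+1, (14|29)=-1; (−1)^{0·-2·14}·(+1)^-2·(-1)^0 = +1.
v=11: a=11^0·(≡10), b=11^2·(≡5) mod 11; (10|11)=-1, (5|11)=+1; (−1)^{0·2·5}·(-1)^2·(+1)^0 = +1.
v=∞: 6 > 0 and -1547 < 0  ⇒  (a,b)_∞ = +1.
v=5: a=5^0·(≡4), b=5^2·(≡2) mod 5; (4|5)=+1, (2|5)=-1; (−1)^{0·2·2}·(+1)^2·(-1)^0 = +1.
v=2: v_2(a)=1, v_2(b)=4; units ≡ 3, 5 (mod 8); ε·ε+αω+βω = 1·0+1·1+4·1 ≡ 1  ⇒  (a,b)_2 = -1.
Ram(6, -1547) = {2, 7, 13, 17}; no ℚ_2-point on the conic.

[2, 7, 13, 17]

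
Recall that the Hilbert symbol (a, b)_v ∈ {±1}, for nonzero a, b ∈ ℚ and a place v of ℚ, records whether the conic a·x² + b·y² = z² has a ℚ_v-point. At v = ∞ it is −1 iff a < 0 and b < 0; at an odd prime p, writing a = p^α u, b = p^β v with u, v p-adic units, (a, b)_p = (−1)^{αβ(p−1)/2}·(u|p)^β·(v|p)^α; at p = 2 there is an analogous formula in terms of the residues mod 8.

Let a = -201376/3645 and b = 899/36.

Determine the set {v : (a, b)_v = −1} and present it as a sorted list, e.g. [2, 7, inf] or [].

(a, b) ≡ (-62930, 899) mod (ℚ^×)²; places V = {2, 3, 5, 7, 29, 31, ∞}.
(a,b)_31: α=1, u≡18; β=1, v≡12 (mod 31); (18|31)=+1, (12|31)=-1; sign (−1)^1·+1^1·-1^1 = +1.
(a,b)_5: α=-1, u≡1; β=0, v≡4 (mod 5); (1|5)=+1, (4|5)=+1; sign (−1)^0·+1^0·+1^-1 = +1.
(a,b)_3: α=-6, u≡1; β=-2, v≡2 (mod 3); (1|3)=+1, (2|3)=-1; sign (−1)^0·+1^-2·-1^-6 = +1.
(a,b)_7: α=1, u≡6; β=0, v≡3 (mod 7); (6|7)=-1, (3|7)=-1; sign (−1)^0·-1^0·-1^1 = -1.
(a,b)_2: α=5, β=-2; u≡7, v≡3 (mod 8); ε(u)ε(v)=1·1, αω(v)=5·1, βω(u)=-2·0; sum ≡ 0  ⇒  +1.
(a,b)_29: α=1, u≡24; β=1, v≡21 (mod 29); (24|29)=+1, (21|29)=-1; sign (−1)^0·+1^1·-1^1 = -1.
(a,b)_∞: sgn(-62930)=−, sgn(899)=+, so +1.
(-62930, 899 / ℚ) ramifies at {7, 29}: a division algebra.

[7, 29]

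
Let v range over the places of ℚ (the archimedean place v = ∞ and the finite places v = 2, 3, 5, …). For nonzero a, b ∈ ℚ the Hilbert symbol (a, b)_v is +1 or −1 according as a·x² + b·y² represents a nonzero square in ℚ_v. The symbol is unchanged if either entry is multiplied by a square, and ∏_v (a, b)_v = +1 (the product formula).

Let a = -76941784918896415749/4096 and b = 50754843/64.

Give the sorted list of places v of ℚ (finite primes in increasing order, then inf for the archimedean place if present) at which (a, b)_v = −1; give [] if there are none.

[2, 3, 7, 11, 19, 31]

(a, b) ≡ (-179949, 626603) mod (ℚ^×)²; places V = {2, 3, 7, 11, 17, 19, 29, 31, 41, ∞}.
(a,b)_41: α=3, u≡2; β=1, v≡4 (mod 41); (2|41)=+1, (4|41)=+1; sign (−1)^0·+1^1·+1^3 = +1.
(a,b)_11: α=3, u≡1; β=0, v≡2 (mod 11); (1|11)=+1, (2|11)=-1; sign (−1)^0·+1^0·-1^3 = -1.
(a,b)_17: α=2, u≡2; β=1, v≡3 (mod 17); (2|17)=+1, (3|17)=-1; sign (−1)^0·+1^1·-1^2 = +1.
(a,b)_2: α=-12, β=-6; u≡3, v≡3 (mod 8); ε(u)ε(v)=1·1, αω(v)=-12·1, βω(u)=-6·1; sum ≡ 1  ⇒  -1.
(a,b)_7: α=1, u≡1; β=0, v≡6 (mod 7); (1|7)=+1, (6|7)=-1; sign (−1)^0·+1^0·-1^1 = -1.
(a,b)_31: α=2, u≡6; β=1, v≡25 (mod 31); (6|31)=-1, (25|31)=+1; sign (−1)^0·-1^1·+1^2 = -1.
(a,b)_3: α=3, u≡2; β=4, v≡2 (mod 3); (2|3)=-1, (2|3)=-1; sign (−1)^0·-1^4·-1^3 = -1.
(a,b)_29: α=2, u≡9; β=1, v≡27 (mod 29); (9|29)=+1, (27|29)=-1; sign (−1)^0·+1^1·-1^2 = +1.
(a,b)_∞: sgn(-179949)=−, sgn(626603)=+, so +1.
(a,b)_19: α=1, u≡8; β=0, v≡15 (mod 19); (8|19)=-1, (15|19)=-1; sign (−1)^0·-1^0·-1^1 = -1.
(-179949, 626603 / ℚ) ramifies at {2, 3, 7, 11, 19, 31}: a division algebra.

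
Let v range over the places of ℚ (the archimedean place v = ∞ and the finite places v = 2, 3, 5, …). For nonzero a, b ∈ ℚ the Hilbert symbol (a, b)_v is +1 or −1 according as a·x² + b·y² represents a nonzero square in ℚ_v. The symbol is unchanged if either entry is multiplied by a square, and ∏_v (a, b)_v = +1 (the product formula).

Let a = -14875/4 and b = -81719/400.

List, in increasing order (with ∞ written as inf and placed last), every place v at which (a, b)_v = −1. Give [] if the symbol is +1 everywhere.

(a, b) ≡ (-595, -81719) mod (ℚ^×)²; places V = {2, 5, 7, 11, 17, 19, 23, ∞}.
(a,b)_11: α=0, u≡2; β=1, v≡10 (mod 11); (2|11)=-1, (10|11)=-1; sign (−1)^0·-1^1·-1^0 = -1.
(a,b)_23: α=0, u≡13; β=1, v≡9 (mod 23); (13|23)=+1, (9|23)=+1; sign (−1)^0·+1^1·+1^0 = +1.
(a,b)_19: α=0, u≡10; β=1, v≡12 (mod 19); (10|19)=-1, (12|19)=-1; sign (−1)^0·-1^1·-1^0 = -1.
(a,b)_∞: sgn(-595)=−, sgn(-81719)=−, so -1.
(a,b)_2: α=-2, β=-4; u≡5, v≡1 (mod 8); ε(u)ε(v)=0·0, αω(v)=-2·0, βω(u)=-4·1; sum ≡ 0  ⇒  +1.
(a,b)_7: α=1, u≡6; β=0, v≡6 (mod 7); (6|7)=-1, (6|7)=-1; sign (−1)^0·-1^0·-1^1 = -1.
(a,b)_17: α=1, u≡15; β=1, v≡8 (mod 17); (15|17)=+1, (8|17)=+1; sign (−1)^0·+1^1·+1^1 = +1.
(a,b)_5: α=3, u≡4; β=-2, v≡1 (mod 5); (4|5)=+1, (1|5)=+1; sign (−1)^0·+1^-2·+1^3 = +1.
Ram(-595, -81719) = {7, 11, 19, ∞}; no ℚ_7-point on the conic.

[7, 11, 19, inf]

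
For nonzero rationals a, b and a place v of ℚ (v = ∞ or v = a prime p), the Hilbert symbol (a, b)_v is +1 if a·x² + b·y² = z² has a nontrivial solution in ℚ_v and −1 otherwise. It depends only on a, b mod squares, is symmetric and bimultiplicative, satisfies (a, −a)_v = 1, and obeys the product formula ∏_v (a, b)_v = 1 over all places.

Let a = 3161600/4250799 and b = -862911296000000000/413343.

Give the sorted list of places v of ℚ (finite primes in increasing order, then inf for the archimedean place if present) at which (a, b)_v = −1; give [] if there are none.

[17, 19]

(a, b) ≡ (58786, -15470) mod (ℚ^×)²; places V = {2, 3, 5, 7, 13, 17, 19, ∞}.
(a,b)_19: α=1, u≡11; β=2, v≡8 (mod 19); (11|19)=+1, (8|19)=-1; sign (−1)^0·+1^2·-1^1 = -1.
(a,b)_∞: sgn(58786)=+, sgn(-15470)=−, so +1.
(a,b)_7: α=-3, u≡5; β=-1, v≡4 (mod 7); (5|7)=-1, (4|7)=+1; sign (−1)^1·-1^-1·+1^-3 = +1.
(a,b)_2: α=9, β=15; u≡1, v≡1 (mod 8); ε(u)ε(v)=0·0, αω(v)=9·0, βω(u)=15·0; sum ≡ 0  ⇒  +1.
(a,b)_17: α=-1, u≡10; β=1, v≡8 (mod 17); (10|17)=-1, (8|17)=+1; sign (−1)^0·-1^1·+1^-1 = -1.
(a,b)_13: α=1, u≡5; β=3, v≡8 (mod 13); (5|13)=-1, (8|13)=-1; sign (−1)^0·-1^3·-1^1 = +1.
(a,b)_3: α=-6, u≡1; β=-10, v≡1 (mod 3); (1|3)=+1, (1|3)=+1; sign (−1)^0·+1^-10·+1^-6 = +1.
(a,b)_5: α=2, u≡1; β=9, v≡1 (mod 5); (1|5)=+1, (1|5)=+1; sign (−1)^0·+1^9·+1^2 = +1.
|Ram(58786, -15470)| = 2, even; anisotropic at {17, 19}.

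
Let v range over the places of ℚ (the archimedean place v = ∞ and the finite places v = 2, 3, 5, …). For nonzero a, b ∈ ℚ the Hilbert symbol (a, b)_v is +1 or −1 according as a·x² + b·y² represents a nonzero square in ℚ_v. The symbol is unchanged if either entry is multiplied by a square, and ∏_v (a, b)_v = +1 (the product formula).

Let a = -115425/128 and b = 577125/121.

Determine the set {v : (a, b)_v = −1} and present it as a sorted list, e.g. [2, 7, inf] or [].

Mod squares: a ≡ -114, b ≡ 285. Check v ∈ {∞, 2, 3, 5, 11, 19}.
v=11: a=11^0·(≡6), b=11^-2·(≡10) mod 11; (6|11)=-1, (10|11)=-1; (−1)^{0·-2·5}·(-1)^-2·(-1)^0 = +1.
v=3: a=3^5·(≡1), b=3^5·(≡2) mod 3; (1|3)=+1, (2|3)=-1; (−1)^{5·5·1}·(+1)^5·(-1)^5 = +1.
v=2: v_2(a)=-7, v_2(b)=0; units ≡ 7, 5 (mod 8); ε·ε+αω+βω = 1·0+-7·1+0·0 ≡ 1  ⇒  (a,b)_2 = -1.
v=∞: -114 < 0 and 285 > 0  ⇒  (a,b)_∞ = +1.
v=19: a=19^1·(≡18), b=19^1·(≡10) mod 19; (18|19)=-1, (10|19)=-1; (−1)^{1·1·9}·(-1)^1·(-1)^1 = -1.
v=5: a=5^2·(≡1), b=5^3·(≡2) mod 5; (1|5)=+1, (2|5)=-1; (−1)^{2·3·2}·(+1)^3·(-1)^2 = +1.
Ram(-114, 285) = {2, 19}; no ℚ_2-point on the conic.

[2, 19]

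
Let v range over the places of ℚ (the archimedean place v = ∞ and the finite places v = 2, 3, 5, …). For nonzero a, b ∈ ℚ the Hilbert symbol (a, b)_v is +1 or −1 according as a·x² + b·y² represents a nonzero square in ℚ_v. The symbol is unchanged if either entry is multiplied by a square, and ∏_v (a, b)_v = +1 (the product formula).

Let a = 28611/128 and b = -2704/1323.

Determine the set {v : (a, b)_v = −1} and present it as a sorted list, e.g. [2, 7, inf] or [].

Mod squares: a ≡ 22, b ≡ -3. Check v ∈ {∞, 2, 3, 7, 11, 13, 17}.
v=3: a=3^2·(≡1), b=3^-3·(≡2) mod 3; (1|3)=+1, (2|3)=-1; (−1)^{2·-3·1}·(+1)^-3·(-1)^2 = +1.
v=17: a=17^2·(≡11), b=17^0·(≡6) mod 17; (11|17)=-1, (6|17)=-1; (−1)^{2·0·8}·(-1)^0·(-1)^2 = +1.
v=7: a=7^0·(≡1), b=7^-2·(≡2) mod 7; (1|7)=+1, (2|7)=+1; (−1)^{0·-2·3}·(+1)^-2·(+1)^0 = +1.
v=13: a=13^0·(≡1), b=13^2·(≡1) mod 13; (1|13)=+1, (1|13)=+1; (−1)^{0·2·6}·(+1)^2·(+1)^0 = +1.
v=∞: 22 > 0 and -3 < 0  ⇒  (a,b)_∞ = +1.
v=11: a=11^1·(≡7), b=11^0·(≡8) mod 11; (7|11)=-1, (8|11)=-1; (−1)^{1·0·5}·(-1)^0·(-1)^1 = -1.
v=2: v_2(a)=-7, v_2(b)=4; units ≡ 3, 5 (mod 8); ε·ε+αω+βω = 1·0+-7·1+4·1 ≡ 1  ⇒  (a,b)_2 = -1.
(22, -3 / ℚ) ramifies at {2, 11}: a division algebra.

[2, 11]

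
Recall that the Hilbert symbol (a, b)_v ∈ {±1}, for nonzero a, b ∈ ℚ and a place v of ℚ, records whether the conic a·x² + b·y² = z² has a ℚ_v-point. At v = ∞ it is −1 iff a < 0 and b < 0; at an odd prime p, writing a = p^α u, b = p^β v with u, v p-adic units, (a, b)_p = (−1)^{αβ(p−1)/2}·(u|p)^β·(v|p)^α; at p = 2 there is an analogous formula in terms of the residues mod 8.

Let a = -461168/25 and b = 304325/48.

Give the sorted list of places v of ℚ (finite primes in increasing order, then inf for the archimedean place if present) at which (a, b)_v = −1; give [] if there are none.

[7, 37, 41, 47]

(a, b) ≡ (-28823, 36519) mod (ℚ^×)²; places V = {2, 3, 5, 7, 19, 37, 41, 47, ∞}.
(a,b)_2: α=4, β=-4; u≡1, v≡7 (mod 8); ε(u)ε(v)=0·1, αω(v)=4·0, βω(u)=-4·0; sum ≡ 0  ⇒  +1.
(a,b)_37: α=1, u≡15; β=1, v≡1 (mod 37); (15|37)=-1, (1|37)=+1; sign (−1)^0·-1^1·+1^1 = -1.
(a,b)_7: α=0, u≡5; β=1, v≡2 (mod 7); (5|7)=-1, (2|7)=+1; sign (−1)^0·-1^1·+1^0 = -1.
(a,b)_41: α=1, u≡6; β=0, v≡15 (mod 41); (6|41)=-1, (15|41)=-1; sign (−1)^0·-1^0·-1^1 = -1.
(a,b)_5: α=-2, u≡2; β=2, v≡1 (mod 5); (2|5)=-1, (1|5)=+1; sign (−1)^0·-1^2·+1^-2 = +1.
(a,b)_3: α=0, u≡1; β=-1, v≡2 (mod 3); (1|3)=+1, (2|3)=-1; sign (−1)^0·+1^-1·-1^0 = +1.
(a,b)_∞: sgn(-28823)=−, sgn(36519)=+, so +1.
(a,b)_19: α=1, u≡8; β=0, v≡4 (mod 19); (8|19)=-1, (4|19)=+1; sign (−1)^0·-1^0·+1^1 = +1.
(a,b)_47: α=0, u≡13; β=1, v≡36 (mod 47); (13|47)=-1, (36|47)=+1; sign (−1)^0·-1^1·+1^0 = -1.
(-28823, 36519 / ℚ) ramifies at {7, 37, 41, 47}: a division algebra.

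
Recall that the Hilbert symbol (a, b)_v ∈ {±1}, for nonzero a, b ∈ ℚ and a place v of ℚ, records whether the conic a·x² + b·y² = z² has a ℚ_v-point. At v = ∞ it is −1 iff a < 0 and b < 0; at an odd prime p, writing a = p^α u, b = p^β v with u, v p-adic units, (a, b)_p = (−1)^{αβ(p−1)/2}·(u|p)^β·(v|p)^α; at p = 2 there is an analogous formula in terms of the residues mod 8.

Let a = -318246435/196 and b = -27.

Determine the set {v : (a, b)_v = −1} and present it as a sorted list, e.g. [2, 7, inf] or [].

[3, 5, 29, inf]

(a, b) ≡ (-209235, -3) mod (ℚ^×)²; places V = {2, 3, 5, 7, 13, 29, 37, ∞}.
(a,b)_37: α=1, u≡19; β=0, v≡10 (mod 37); (19|37)=-1, (10|37)=+1; sign (−1)^0·-1^0·+1^1 = +1.
(a,b)_3: α=3, u≡2; β=3, v≡2 (mod 3); (2|3)=-1, (2|3)=-1; sign (−1)^1·-1^3·-1^3 = -1.
(a,b)_∞: sgn(-209235)=−, sgn(-3)=−, so -1.
(a,b)_29: α=1, u≡22; β=0, v≡2 (mod 29); (22|29)=+1, (2|29)=-1; sign (−1)^0·+1^0·-1^1 = -1.
(a,b)_7: α=-2, u≡1; β=0, v≡1 (mod 7); (1|7)=+1, (1|7)=+1; sign (−1)^0·+1^0·+1^-2 = +1.
(a,b)_5: α=1, u≡3; β=0, v≡3 (mod 5); (3|5)=-1, (3|5)=-1; sign (−1)^0·-1^0·-1^1 = -1.
(a,b)_13: α=3, u≡4; β=0, v≡12 (mod 13); (4|13)=+1, (12|13)=+1; sign (−1)^0·+1^0·+1^3 = +1.
(a,b)_2: α=-2, β=0; u≡5, v≡5 (mod 8); ε(u)ε(v)=0·0, αω(v)=-2·1, βω(u)=0·1; sum ≡ 0  ⇒  +1.
(-209235, -3 / ℚ) ramifies at {3, 5, 29, ∞}: a division algebra.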